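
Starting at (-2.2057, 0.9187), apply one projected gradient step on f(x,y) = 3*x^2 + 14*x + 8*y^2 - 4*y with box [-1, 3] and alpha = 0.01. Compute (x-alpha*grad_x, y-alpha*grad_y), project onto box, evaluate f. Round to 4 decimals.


Step 1: Compute gradient at (-2.2057, 0.9187).
grad_x = 2*3*-2.2057 + 14 = 0.7658
grad_y = 2*8*0.9187 - 4 = 10.6992
Step 2: Gradient step.
x_raw = -2.2057 - 0.01*0.7658 = -2.2134
y_raw = 0.9187 - 0.01*10.6992 = 0.8117
Step 3: Project onto [-1, 3].
x_proj = clip(-2.2134) = -1.0
y_proj = clip(0.8117) = 0.8117
Step 4: Evaluate f.
f(-1.0, 0.8117) = -8.9759


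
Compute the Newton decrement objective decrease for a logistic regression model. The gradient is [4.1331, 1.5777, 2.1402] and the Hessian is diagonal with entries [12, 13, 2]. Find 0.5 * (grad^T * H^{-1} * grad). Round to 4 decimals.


Step 1: H is diagonal, so H^(-1) * g = [0.3444, 0.1214, 1.0701].
Step 2: g^T H^(-1) g = sum_i g_i^2 / H_ii
  = (4.1331)^2/12 + (1.5777)^2/13 + (2.1402)^2/2
  = 1.4235 + 0.1915 + 2.2902 = 3.9052
Step 3: Objective decrease = 0.5 * g^T H^(-1) g = 1.9526


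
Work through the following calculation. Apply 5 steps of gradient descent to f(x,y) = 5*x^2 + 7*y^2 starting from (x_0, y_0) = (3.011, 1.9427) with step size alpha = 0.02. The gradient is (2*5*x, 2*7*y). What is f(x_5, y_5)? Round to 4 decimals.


Gradient descent on f(x,y) = 5*x^2 + 7*y^2.
Starting point: (3.011, 1.9427), alpha = 0.02
Step 1: grad_x = 2*5*3.011 = 30.11, grad_y = 2*7*1.9427 = 27.1978
  x_1 = 3.011 - 0.02*30.11 = 2.4088
  y_1 = 1.9427 - 0.02*27.1978 = 1.3987
Step 2: grad_x = 2*5*2.4088 = 24.088, grad_y = 2*7*1.3987 = 19.5824
  x_2 = 2.4088 - 0.02*24.088 = 1.927
  y_2 = 1.3987 - 0.02*19.5824 = 1.0071
Step 3: grad_x = 2*5*1.927 = 19.2704, grad_y = 2*7*1.0071 = 14.0993
  x_3 = 1.927 - 0.02*19.2704 = 1.5416
  y_3 = 1.0071 - 0.02*14.0993 = 0.7251
Step 4: grad_x = 2*5*1.5416 = 15.4163, grad_y = 2*7*0.7251 = 10.1515
  x_4 = 1.5416 - 0.02*15.4163 = 1.2333
  y_4 = 0.7251 - 0.02*10.1515 = 0.5221
Step 5: grad_x = 2*5*1.2333 = 12.3331, grad_y = 2*7*0.5221 = 7.3091
  x_5 = 1.2333 - 0.02*12.3331 = 0.9866
  y_5 = 0.5221 - 0.02*7.3091 = 0.3759
f(0.9866, 0.3759) = 5*0.9866^2 + 7*0.3759^2 = 5.8564


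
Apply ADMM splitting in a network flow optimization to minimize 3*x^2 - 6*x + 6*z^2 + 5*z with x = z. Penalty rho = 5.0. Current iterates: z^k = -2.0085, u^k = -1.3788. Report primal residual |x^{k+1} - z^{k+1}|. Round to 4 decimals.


ADMM iteration with rho = 5.0, z^k = -2.0085, u^k = -1.3788
Step 1: x-update.
Minimize 3*x^2 - 6*x + (5.0/2)*(x + 2.0085 - 1.3788)^2
FOC: (2*3 + 5.0)*x = 6 + 5.0*(-2.0085 + 1.3788)
x^{k+1} = 0.2592
Step 2: z-update.
Minimize 6*z^2 + 5*z + (5.0/2)*(0.2592 - z - 1.3788)^2
FOC: (2*6 + 5.0)*z = -5 + 5.0*(0.2592 - 1.3788)
z^{k+1} = -0.6234
Step 3: u-update.
u^{k+1} = -1.3788 + 0.2592 + 0.6234 = -0.4962
Step 4: Primal residual = |0.2592 + 0.6234| = 0.8826


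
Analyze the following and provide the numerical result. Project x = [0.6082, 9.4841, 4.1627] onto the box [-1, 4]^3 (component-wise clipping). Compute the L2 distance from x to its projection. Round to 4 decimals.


Project each component onto [-1, 4].
clip(0.6082) = 0.6082, clip(9.4841) = 4.0, clip(4.1627) = 4.0
Projection = [0.6082, 4.0, 4.0]
Squared diffs: [0.0, 30.0754, 0.0265]
Distance = sqrt(30.1019) = 5.4865


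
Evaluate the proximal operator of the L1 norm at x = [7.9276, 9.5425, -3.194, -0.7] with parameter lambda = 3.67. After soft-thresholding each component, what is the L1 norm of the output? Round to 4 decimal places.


Soft-thresholding with lambda = 3.67:
prox(7.9276) = sign(7.9276)*max(|7.9276| - 3.67, 0) = 4.2576
prox(9.5425) = sign(9.5425)*max(|9.5425| - 3.67, 0) = 5.8725
prox(-3.194) = sign(-3.194)*max(|-3.194| - 3.67, 0) = 0.0
prox(-0.7) = sign(-0.7)*max(|-0.7| - 3.67, 0) = 0.0
prox(x) = [4.2576, 5.8725, 0.0, 0.0]
||prox(x)||_1 = 4.2576 + 5.8725 + 0.0 + 0.0 = 10.1301


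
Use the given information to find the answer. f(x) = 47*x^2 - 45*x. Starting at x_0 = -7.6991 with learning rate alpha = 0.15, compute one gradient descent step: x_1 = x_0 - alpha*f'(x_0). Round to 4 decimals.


We compute the gradient at x_0 and apply the update.
f'(x) = 94*x - 45
f'(-7.6991) = 94*-7.6991 - 45 = -768.7154
x_1 = -7.6991 - 0.15*-768.7154 = 107.6082


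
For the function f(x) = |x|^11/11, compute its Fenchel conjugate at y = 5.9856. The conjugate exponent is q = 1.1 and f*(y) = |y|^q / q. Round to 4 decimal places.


The conjugate exponent q satisfies 1/p + 1/q = 1.
p = 11, so q = 11/(11 - 1) = 1.1
|y|^q = 5.9856^1.1 = 7.1584
f*(5.9856) = 7.1584 / 1.1 = 6.5077


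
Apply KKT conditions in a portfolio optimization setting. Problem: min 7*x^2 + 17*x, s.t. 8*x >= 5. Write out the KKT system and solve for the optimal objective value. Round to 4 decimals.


Step 1: Try lambda = 0 (constraint inactive).
x_unc = -17/(2*7) = -1.2143
Check: 8*-1.2143 = -9.7144 < 5 -- violated!
Step 2: Constraint must be active: 8*x = 5
x* = 5/8 = 0.625
lambda = (2*7*0.625 + 17)/8 = 3.2188
Step 3: Compute optimal value.
f(x*) = 7*0.625^2 + 17*0.625 = 13.3594


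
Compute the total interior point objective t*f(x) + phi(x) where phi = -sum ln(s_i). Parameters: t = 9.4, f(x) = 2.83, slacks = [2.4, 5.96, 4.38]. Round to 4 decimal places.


Step 1: Compute log-barrier.
ln values: [0.8755, 1.7851, 1.477]
phi = -(0.8755 + 1.7851 + 1.477) = -4.1376
Step 2: Compute augmented objective.
t*f(x) = 9.4*2.83 = 26.602
Total = 26.602 - 4.1376 = 22.4644


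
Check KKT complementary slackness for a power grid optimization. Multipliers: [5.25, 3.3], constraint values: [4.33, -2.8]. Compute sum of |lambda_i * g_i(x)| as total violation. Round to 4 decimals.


KKT complementary slackness check:
lambda_1 * g_1 = 5.25 * 4.33 = 22.7325
lambda_2 * g_2 = 3.3 * -2.8 = -9.24
Total violation = 22.7325 + 9.24 = 31.9725


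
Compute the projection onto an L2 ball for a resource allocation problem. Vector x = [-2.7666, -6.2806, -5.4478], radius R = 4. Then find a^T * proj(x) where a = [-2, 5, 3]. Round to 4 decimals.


Step 1: Compute ||x|| (intermediates to 6 decimals).
||x|| = sqrt((-2.7666)^2 + (-6.2806)^2 + (-5.4478)^2) = 8.762336
Step 2: Project.
Since ||x|| > R, scale = R/||x|| = 4/8.762336 = 0.456499, proj(x) = scale * x
proj(x) = [-1.26295, -2.867088, -2.486915]
Step 3: Dot product.
a^T * proj(x) = -2*(-1.26295) + 5*(-2.867088) + 3*(-2.486915) = -19.2703


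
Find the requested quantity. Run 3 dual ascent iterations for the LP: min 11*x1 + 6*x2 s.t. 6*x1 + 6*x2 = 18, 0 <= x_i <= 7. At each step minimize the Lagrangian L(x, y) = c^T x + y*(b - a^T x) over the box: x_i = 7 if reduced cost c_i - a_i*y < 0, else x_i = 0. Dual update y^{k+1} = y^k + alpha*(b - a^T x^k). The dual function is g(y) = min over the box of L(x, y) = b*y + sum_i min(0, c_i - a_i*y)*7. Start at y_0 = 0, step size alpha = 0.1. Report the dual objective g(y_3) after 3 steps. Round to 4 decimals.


Dual ascent for LP: min 11*x1 + 6*x2, 6*x1 + 6*x2 = 18, 0 <= x_i <= 7
Step 1: y^k = 0.0, reduced costs: (11.0, 6.0)
  x^k = (0.0, 0.0), subgradient = b - a^T x = 18.0
  y^{k+1} = 0.0 + 0.1*18.0 = 1.8
Step 2: y^k = 1.8, reduced costs: (0.2, -4.8)
  x^k = (0.0, 7.0), subgradient = b - a^T x = -24.0
  y^{k+1} = 1.8 + 0.1*-24.0 = -0.6
Step 3: y^k = -0.6, reduced costs: (14.6, 9.6)
  x^k = (0.0, 0.0), subgradient = b - a^T x = 18.0
  y^{k+1} = -0.6 + 0.1*18.0 = 1.2
Dual objective at y_3 = 1.2: reduced costs (3.8, -1.2), box minimizer x = (0.0, 7.0)
g(y_3) = b*y + (c1 - a1*y)*x1 + (c2 - a2*y)*x2 = 18*1.2 + 3.8*0.0 + (-1.2)*7.0 = 21.6 + 0.0 - 8.4 = 13.2


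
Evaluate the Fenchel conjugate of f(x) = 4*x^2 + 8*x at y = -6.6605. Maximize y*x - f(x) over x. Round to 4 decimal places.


f*(y) = sup_x {y*x - a*x^2 - b*x} = sup_x {(y-b)*x - a*x^2}
FOC: (y - b) - 2a*x = 0 => x* = (y - b)/(2a)
x* = (-6.6605 - 8)/(2*4) = -1.8326
f*(-6.6605) = (y-b)^2/(4a) = (-6.6605 - 8)^2/(4*4)
= 214.9303/16 = 13.4331


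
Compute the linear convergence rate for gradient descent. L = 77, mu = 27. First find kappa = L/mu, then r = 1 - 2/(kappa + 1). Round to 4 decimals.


Step 1: Compute the condition number.
kappa = L/mu = 77/27 = 2.8519
Step 2: Compute the convergence rate.
r = 1 - 2/(kappa + 1) = 1 - 2*mu/(L + mu) = (L - mu)/(L + mu) = 50/104 = 0.4808


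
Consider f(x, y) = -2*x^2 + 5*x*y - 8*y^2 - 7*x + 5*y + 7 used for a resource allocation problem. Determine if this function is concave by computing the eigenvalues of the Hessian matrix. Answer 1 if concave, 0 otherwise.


The Hessian of f(x,y) = -2*x^2 + 5*x*y - 8*y^2 - 7*x + 5*y + 7 is:
H = [[-4, 5], [5, -16]]
Trace = -4 - 16 = -20
Determinant = -4*-16 - (5)^2 = 39
Discriminant = (-20)^2 - 4*39 = 244.0
Eigenvalues: lambda_1 = -17.8102, lambda_2 = -2.1898
The function is concave.

1


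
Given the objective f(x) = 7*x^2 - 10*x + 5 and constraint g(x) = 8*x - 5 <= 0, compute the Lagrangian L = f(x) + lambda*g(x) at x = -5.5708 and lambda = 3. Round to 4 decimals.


Step 1: Evaluate f(x).
f(-5.5708) = 7*(-5.5708)^2 - 10*(-5.5708) + 5 = 277.9447
Step 2: Evaluate g(x).
g(-5.5708) = 8*-5.5708 - 5 = -49.5664
Step 3: Compute Lagrangian.
L = 277.9447 + 3*-49.5664 = 129.2455


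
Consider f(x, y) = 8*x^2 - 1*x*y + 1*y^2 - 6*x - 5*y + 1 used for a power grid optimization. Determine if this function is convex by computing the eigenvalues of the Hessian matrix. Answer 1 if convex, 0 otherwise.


The Hessian of f(x,y) = 8*x^2 - 1*x*y + 1*y^2 - 6*x - 5*y + 1 is:
H = [[16, -1], [-1, 2]]
Trace = 16 + 2 = 18
Determinant = 16*2 - (-1)^2 = 31
Discriminant = (18)^2 - 4*31 = 200.0
Eigenvalues: lambda_1 = 1.9289, lambda_2 = 16.0711
The function is convex.

1


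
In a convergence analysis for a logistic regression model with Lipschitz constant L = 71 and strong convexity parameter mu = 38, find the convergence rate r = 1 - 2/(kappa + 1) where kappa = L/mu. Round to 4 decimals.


Step 1: Compute the condition number.
kappa = L/mu = 71/38 = 1.8684
Step 2: Compute the convergence rate.
r = 1 - 2/(kappa + 1) = 1 - 2*mu/(L + mu) = (L - mu)/(L + mu) = 33/109 = 0.3028


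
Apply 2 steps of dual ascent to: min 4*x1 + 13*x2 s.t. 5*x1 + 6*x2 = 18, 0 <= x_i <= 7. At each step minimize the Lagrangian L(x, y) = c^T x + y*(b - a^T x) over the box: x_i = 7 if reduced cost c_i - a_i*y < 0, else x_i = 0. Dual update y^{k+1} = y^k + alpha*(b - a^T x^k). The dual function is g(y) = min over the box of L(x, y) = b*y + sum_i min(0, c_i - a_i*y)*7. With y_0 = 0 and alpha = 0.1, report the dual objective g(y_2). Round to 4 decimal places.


Dual ascent for LP: min 4*x1 + 13*x2, 5*x1 + 6*x2 = 18, 0 <= x_i <= 7
Step 1: y^k = 0.0, reduced costs: (4.0, 13.0)
  x^k = (0.0, 0.0), subgradient = b - a^T x = 18.0
  y^{k+1} = 0.0 + 0.1*18.0 = 1.8
Step 2: y^k = 1.8, reduced costs: (-5.0, 2.2)
  x^k = (7.0, 0.0), subgradient = b - a^T x = -17.0
  y^{k+1} = 1.8 + 0.1*-17.0 = 0.1
Dual objective at y_2 = 0.1: reduced costs (3.5, 12.4), box minimizer x = (0.0, 0.0)
g(y_2) = b*y + (c1 - a1*y)*x1 + (c2 - a2*y)*x2 = 18*0.1 + 3.5*0.0 + 12.4*0.0 = 1.8 + 0.0 + 0.0 = 1.8


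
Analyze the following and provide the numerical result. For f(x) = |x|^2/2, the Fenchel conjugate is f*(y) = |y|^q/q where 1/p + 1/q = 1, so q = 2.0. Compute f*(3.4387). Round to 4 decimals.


The conjugate exponent q satisfies 1/p + 1/q = 1.
p = 2, so q = 2/(2 - 1) = 2.0
|y|^q = 3.4387^2.0 = 11.8247
f*(3.4387) = 11.8247 / 2.0 = 5.9123


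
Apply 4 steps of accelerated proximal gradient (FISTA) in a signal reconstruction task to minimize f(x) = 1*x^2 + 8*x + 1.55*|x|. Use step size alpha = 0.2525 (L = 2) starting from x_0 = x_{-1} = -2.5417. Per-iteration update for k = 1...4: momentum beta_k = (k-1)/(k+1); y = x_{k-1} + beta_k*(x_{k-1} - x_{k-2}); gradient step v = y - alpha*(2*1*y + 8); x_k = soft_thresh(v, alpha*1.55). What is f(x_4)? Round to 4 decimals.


FISTA on f(x) = 1*x^2 + 8*x + 1.55*|x|
L = 2, alpha = 0.2525
Iteration 1: beta = 0.0, y = -2.5417 + 0.0*(-2.5417 + 2.5417) = -2.5417
  grad(y) = 2.9166, v = y - alpha*grad = -3.2781
  prox(v) = soft_thresh(-3.2781, 0.3914) = -2.8868
Iteration 2: beta = 0.3333, y = -2.8868 + 0.3333*(-2.8868 + 2.5417) = -3.0018
  grad(y) = 1.9964, v = y - alpha*grad = -3.5059
  prox(v) = soft_thresh(-3.5059, 0.3914) = -3.1145
Iteration 3: beta = 0.5, y = -3.1145 + 0.5*(-3.1145 + 2.8868) = -3.2284
  grad(y) = 1.5432, v = y - alpha*grad = -3.618
  prox(v) = soft_thresh(-3.618, 0.3914) = -3.2267
Iteration 4: beta = 0.6, y = -3.2267 + 0.6*(-3.2267 + 3.1145) = -3.294
  grad(y) = 1.4121, v = y - alpha*grad = -3.6505
  prox(v) = soft_thresh(-3.6505, 0.3914) = -3.2591
f(x_4) = 1*(-3.2591)^2 + 8*(-3.2591) + 1.55*|-3.2591| = -10.3995


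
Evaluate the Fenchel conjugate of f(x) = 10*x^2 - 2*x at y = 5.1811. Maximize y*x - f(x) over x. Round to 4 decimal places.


f*(y) = sup_x {y*x - a*x^2 - b*x} = sup_x {(y-b)*x - a*x^2}
FOC: (y - b) - 2a*x = 0 => x* = (y - b)/(2a)
x* = (5.1811 + 2)/(2*10) = 0.3591
f*(5.1811) = (y-b)^2/(4a) = (5.1811 + 2)^2/(4*10)
= 51.5682/40 = 1.2892


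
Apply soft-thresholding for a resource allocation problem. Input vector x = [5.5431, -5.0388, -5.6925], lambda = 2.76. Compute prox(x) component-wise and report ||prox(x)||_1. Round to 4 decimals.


Soft-thresholding with lambda = 2.76:
prox(5.5431) = sign(5.5431)*max(|5.5431| - 2.76, 0) = 2.7831
prox(-5.0388) = sign(-5.0388)*max(|-5.0388| - 2.76, 0) = -2.2788
prox(-5.6925) = sign(-5.6925)*max(|-5.6925| - 2.76, 0) = -2.9325
prox(x) = [2.7831, -2.2788, -2.9325]
||prox(x)||_1 = 2.7831 + 2.2788 + 2.9325 = 7.9944


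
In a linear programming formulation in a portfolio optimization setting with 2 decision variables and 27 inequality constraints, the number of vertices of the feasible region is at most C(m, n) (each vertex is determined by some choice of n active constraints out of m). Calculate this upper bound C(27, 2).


Each vertex corresponds to some choice of n active constraints out of m, so the number of vertices is at most C(m, n) = m! / (n!(m-n)!).
m = 27, n = 2
Numerator: 27 * 26
Denominator: 2! = 2
C(27, 2) = 351


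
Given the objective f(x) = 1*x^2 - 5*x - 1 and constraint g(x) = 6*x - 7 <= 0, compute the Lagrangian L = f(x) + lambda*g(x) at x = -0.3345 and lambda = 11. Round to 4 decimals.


Step 1: Evaluate f(x).
f(-0.3345) = 1*(-0.3345)^2 - 5*(-0.3345) - 1 = 0.7844
Step 2: Evaluate g(x).
g(-0.3345) = 6*-0.3345 - 7 = -9.007
Step 3: Compute Lagrangian.
L = 0.7844 + 11*-9.007 = -98.2926


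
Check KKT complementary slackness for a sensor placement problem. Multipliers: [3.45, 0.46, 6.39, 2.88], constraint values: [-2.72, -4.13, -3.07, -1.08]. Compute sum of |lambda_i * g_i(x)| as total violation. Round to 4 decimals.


KKT complementary slackness check:
lambda_1 * g_1 = 3.45 * -2.72 = -9.384
lambda_2 * g_2 = 0.46 * -4.13 = -1.8998
lambda_3 * g_3 = 6.39 * -3.07 = -19.6173
lambda_4 * g_4 = 2.88 * -1.08 = -3.1104
Total violation = 9.384 + 1.8998 + 19.6173 + 3.1104 = 34.0115


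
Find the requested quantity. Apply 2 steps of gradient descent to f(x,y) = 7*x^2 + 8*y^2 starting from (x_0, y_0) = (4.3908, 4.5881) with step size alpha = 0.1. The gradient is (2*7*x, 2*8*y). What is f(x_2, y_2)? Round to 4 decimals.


Gradient descent on f(x,y) = 7*x^2 + 8*y^2.
Starting point: (4.3908, 4.5881), alpha = 0.1
Step 1: grad_x = 2*7*4.3908 = 61.4712, grad_y = 2*8*4.5881 = 73.4096
  x_1 = 4.3908 - 0.1*61.4712 = -1.7563
  y_1 = 4.5881 - 0.1*73.4096 = -2.7529
Step 2: grad_x = 2*7*-1.7563 = -24.5885, grad_y = 2*8*-2.7529 = -44.0458
  x_2 = -1.7563 - 0.1*-24.5885 = 0.7025
  y_2 = -2.7529 - 0.1*-44.0458 = 1.6517
f(0.7025, 1.6517) = 7*0.7025^2 + 8*1.6517^2 = 25.2801


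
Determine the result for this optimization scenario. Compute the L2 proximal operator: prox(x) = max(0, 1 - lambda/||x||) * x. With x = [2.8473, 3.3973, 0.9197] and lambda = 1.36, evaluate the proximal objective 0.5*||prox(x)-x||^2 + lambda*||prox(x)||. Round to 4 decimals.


Step 1: Compute ||x||.
||x|| = 4.5271
Step 2: Compute scaling factor.
scale = max(0, 1 - 1.36/4.5271) = 0.6996
Step 3: prox(x) = [1.9919, 2.3767, 0.6434]
||prox(x)|| = 3.1671
Step 4: Proximal objective.
0.5*||prox-x||^2 = 0.9248
lambda*||prox|| = 4.3073
Total = 5.2321


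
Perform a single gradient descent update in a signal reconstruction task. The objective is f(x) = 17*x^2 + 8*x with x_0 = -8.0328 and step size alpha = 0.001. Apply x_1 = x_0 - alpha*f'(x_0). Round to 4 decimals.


We compute the gradient at x_0 and apply the update.
f'(x) = 34*x + 8
f'(-8.0328) = 34*-8.0328 + 8 = -265.1152
x_1 = -8.0328 - 0.001*-265.1152 = -7.7677


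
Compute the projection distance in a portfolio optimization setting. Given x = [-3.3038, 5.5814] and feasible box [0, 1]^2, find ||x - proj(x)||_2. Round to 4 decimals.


Project each component onto [0, 1].
clip(-3.3038) = 0.0, clip(5.5814) = 1.0
Projection = [0.0, 1.0]
Squared diffs: [10.9151, 20.9892]
Distance = sqrt(31.9043) = 5.6484


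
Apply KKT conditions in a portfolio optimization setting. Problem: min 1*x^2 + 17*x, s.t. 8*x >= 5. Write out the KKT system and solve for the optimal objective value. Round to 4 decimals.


Step 1: Try lambda = 0 (constraint inactive).
x_unc = -17/(2*1) = -8.5
Check: 8*-8.5 = -68.0 < 5 -- violated!
Step 2: Constraint must be active: 8*x = 5
x* = 5/8 = 0.625
lambda = (2*1*0.625 + 17)/8 = 2.2813
Step 3: Compute optimal value.
f(x*) = 1*0.625^2 + 17*0.625 = 11.0156


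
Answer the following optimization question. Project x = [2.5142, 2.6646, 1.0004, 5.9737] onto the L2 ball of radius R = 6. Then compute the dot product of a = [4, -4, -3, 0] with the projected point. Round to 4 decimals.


Step 1: Compute ||x|| (intermediates to 6 decimals).
||x|| = sqrt(2.5142^2 + 2.6646^2 + 1.0004^2 + 5.9737^2) = 7.078643
Step 2: Project.
Since ||x|| > R, scale = R/||x|| = 6/7.078643 = 0.84762, proj(x) = scale * x
proj(x) = [2.131086, 2.258568, 0.847959, 5.063428]
Step 3: Dot product.
a^T * proj(x) = 4*2.131086 - 4*2.258568 - 3*0.847959 + 0*5.063428 = -3.0538


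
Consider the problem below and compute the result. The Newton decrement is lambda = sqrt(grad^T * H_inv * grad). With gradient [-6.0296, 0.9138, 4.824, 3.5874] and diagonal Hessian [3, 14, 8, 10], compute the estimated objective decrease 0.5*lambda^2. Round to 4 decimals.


Step 1: H is diagonal, so H^(-1) * g = [-2.0099, 0.0653, 0.603, 0.3587].
Step 2: g^T H^(-1) g = sum_i g_i^2 / H_ii
  = (-6.0296)^2/3 + (0.9138)^2/14 + (4.824)^2/8 + (3.5874)^2/10
  = 12.1187 + 0.0596 + 2.9089 + 1.2869 = 16.3742
Step 3: Objective decrease = 0.5 * g^T H^(-1) g = 8.1871


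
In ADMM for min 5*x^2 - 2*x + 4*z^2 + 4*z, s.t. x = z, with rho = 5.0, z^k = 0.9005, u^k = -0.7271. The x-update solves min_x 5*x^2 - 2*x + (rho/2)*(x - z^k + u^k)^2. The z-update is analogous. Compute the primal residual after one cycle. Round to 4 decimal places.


ADMM iteration with rho = 5.0, z^k = 0.9005, u^k = -0.7271
Step 1: x-update.
Minimize 5*x^2 - 2*x + (5.0/2)*(x - 0.9005 - 0.7271)^2
FOC: (2*5 + 5.0)*x = 2 + 5.0*(0.9005 + 0.7271)
x^{k+1} = 0.6759
Step 2: z-update.
Minimize 4*z^2 + 4*z + (5.0/2)*(0.6759 - z - 0.7271)^2
FOC: (2*4 + 5.0)*z = -4 + 5.0*(0.6759 - 0.7271)
z^{k+1} = -0.3274
Step 3: u-update.
u^{k+1} = -0.7271 + 0.6759 + 0.3274 = 0.2762
Step 4: Primal residual = |0.6759 + 0.3274| = 1.0033


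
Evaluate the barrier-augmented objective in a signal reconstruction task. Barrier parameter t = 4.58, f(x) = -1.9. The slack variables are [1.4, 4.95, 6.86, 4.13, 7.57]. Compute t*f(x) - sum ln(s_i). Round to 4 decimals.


Step 1: Compute log-barrier.
ln values: [0.3365, 1.5994, 1.9257, 1.4183, 2.0242]
phi = -(0.3365 + 1.5994 + 1.9257 + 1.4183 + 2.0242) = -7.304
Step 2: Compute augmented objective.
t*f(x) = 4.58*-1.9 = -8.702
Total = -8.702 - 7.304 = -16.006


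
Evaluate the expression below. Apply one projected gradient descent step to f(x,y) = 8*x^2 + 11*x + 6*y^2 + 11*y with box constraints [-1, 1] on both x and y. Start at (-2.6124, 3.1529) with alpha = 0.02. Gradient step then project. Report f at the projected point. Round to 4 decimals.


Step 1: Compute gradient at (-2.6124, 3.1529).
grad_x = 2*8*-2.6124 + 11 = -30.7984
grad_y = 2*6*3.1529 + 11 = 48.8348
Step 2: Gradient step.
x_raw = -2.6124 - 0.02*-30.7984 = -1.9964
y_raw = 3.1529 - 0.02*48.8348 = 2.1762
Step 3: Project onto [-1, 1].
x_proj = clip(-1.9964) = -1.0
y_proj = clip(2.1762) = 1.0
Step 4: Evaluate f.
f(-1.0, 1.0) = 14.0


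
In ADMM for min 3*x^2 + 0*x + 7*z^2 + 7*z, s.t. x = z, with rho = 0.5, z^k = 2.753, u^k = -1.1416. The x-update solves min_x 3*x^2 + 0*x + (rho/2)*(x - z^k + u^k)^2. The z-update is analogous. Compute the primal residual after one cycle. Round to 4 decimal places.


ADMM iteration with rho = 0.5, z^k = 2.753, u^k = -1.1416
Step 1: x-update.
Minimize 3*x^2 + 0*x + (0.5/2)*(x - 2.753 - 1.1416)^2
FOC: (2*3 + 0.5)*x = 0 + 0.5*(2.753 + 1.1416)
x^{k+1} = 0.2996
Step 2: z-update.
Minimize 7*z^2 + 7*z + (0.5/2)*(0.2996 - z - 1.1416)^2
FOC: (2*7 + 0.5)*z = -7 + 0.5*(0.2996 - 1.1416)
z^{k+1} = -0.5118
Step 3: u-update.
u^{k+1} = -1.1416 + 0.2996 + 0.5118 = -0.3302
Step 4: Primal residual = |0.2996 + 0.5118| = 0.8114


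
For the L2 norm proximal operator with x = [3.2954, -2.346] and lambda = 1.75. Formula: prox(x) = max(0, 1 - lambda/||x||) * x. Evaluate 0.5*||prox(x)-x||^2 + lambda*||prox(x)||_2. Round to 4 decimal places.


Step 1: Compute ||x||.
||x|| = 4.0452
Step 2: Compute scaling factor.
scale = max(0, 1 - 1.75/4.0452) = 0.5674
Step 3: prox(x) = [1.8698, -1.3311]
||prox(x)|| = 2.2952
Step 4: Proximal objective.
0.5*||prox-x||^2 = 1.5313
lambda*||prox|| = 4.0166
Total = 5.5478


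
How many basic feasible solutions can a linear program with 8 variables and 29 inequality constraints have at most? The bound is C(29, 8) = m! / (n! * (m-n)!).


Each vertex corresponds to some choice of n active constraints out of m, so the number of vertices is at most C(m, n) = m! / (n!(m-n)!).
m = 29, n = 8
Numerator: 29 * 28 * 27 * 26 * 25 * 24 * 23 * 22
Denominator: 8! = 40320
C(29, 8) = 4292145


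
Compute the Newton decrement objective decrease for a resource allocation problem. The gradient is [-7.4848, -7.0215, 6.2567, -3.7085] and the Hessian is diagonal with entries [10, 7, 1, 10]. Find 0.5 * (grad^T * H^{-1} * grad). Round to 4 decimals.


Step 1: H is diagonal, so H^(-1) * g = [-0.7485, -1.0031, 6.2567, -0.3709].
Step 2: g^T H^(-1) g = sum_i g_i^2 / H_ii
  = (-7.4848)^2/10 + (-7.0215)^2/7 + (6.2567)^2/1 + (-3.7085)^2/10
  = 5.6022 + 7.0431 + 39.1463 + 1.3753 = 53.1669
Step 3: Objective decrease = 0.5 * g^T H^(-1) g = 26.5834


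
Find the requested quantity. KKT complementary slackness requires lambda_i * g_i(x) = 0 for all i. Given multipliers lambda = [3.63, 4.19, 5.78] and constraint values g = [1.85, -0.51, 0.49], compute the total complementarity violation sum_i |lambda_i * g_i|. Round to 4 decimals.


KKT complementary slackness check:
lambda_1 * g_1 = 3.63 * 1.85 = 6.7155
lambda_2 * g_2 = 4.19 * -0.51 = -2.1369
lambda_3 * g_3 = 5.78 * 0.49 = 2.8322
Total violation = 6.7155 + 2.1369 + 2.8322 = 11.6846


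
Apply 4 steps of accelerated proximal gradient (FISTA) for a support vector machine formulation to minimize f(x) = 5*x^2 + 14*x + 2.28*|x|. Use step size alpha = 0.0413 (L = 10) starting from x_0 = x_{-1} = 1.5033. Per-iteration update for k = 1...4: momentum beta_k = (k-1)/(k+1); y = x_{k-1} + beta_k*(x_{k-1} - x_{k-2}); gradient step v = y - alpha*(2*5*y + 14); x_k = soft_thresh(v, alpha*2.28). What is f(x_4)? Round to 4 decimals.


FISTA on f(x) = 5*x^2 + 14*x + 2.28*|x|
L = 10, alpha = 0.0413
Iteration 1: beta = 0.0, y = 1.5033 + 0.0*(1.5033 - 1.5033) = 1.5033
  grad(y) = 29.033, v = y - alpha*grad = 0.3042
  prox(v) = soft_thresh(0.3042, 0.0942) = 0.2101
Iteration 2: beta = 0.3333, y = 0.2101 + 0.3333*(0.2101 - 1.5033) = -0.221
  grad(y) = 11.79, v = y - alpha*grad = -0.7079
  prox(v) = soft_thresh(-0.7079, 0.0942) = -0.6138
Iteration 3: beta = 0.5, y = -0.6138 + 0.5*(-0.6138 - 0.2101) = -1.0257
  grad(y) = 3.7432, v = y - alpha*grad = -1.1803
  prox(v) = soft_thresh(-1.1803, 0.0942) = -1.0861
Iteration 4: beta = 0.6, y = -1.0861 + 0.6*(-1.0861 + 0.6138) = -1.3695
  grad(y) = 0.3048, v = y - alpha*grad = -1.3821
  prox(v) = soft_thresh(-1.3821, 0.0942) = -1.2879
f(x_4) = 5*(-1.2879)^2 + 14*(-1.2879) + 2.28*|-1.2879| = -6.8007


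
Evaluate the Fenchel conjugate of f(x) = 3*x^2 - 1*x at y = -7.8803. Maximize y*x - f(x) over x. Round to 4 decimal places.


f*(y) = sup_x {y*x - a*x^2 - b*x} = sup_x {(y-b)*x - a*x^2}
FOC: (y - b) - 2a*x = 0 => x* = (y - b)/(2a)
x* = (-7.8803 + 1)/(2*3) = -1.1467
f*(-7.8803) = (y-b)^2/(4a) = (-7.8803 + 1)^2/(4*3)
= 47.3385/12 = 3.9449


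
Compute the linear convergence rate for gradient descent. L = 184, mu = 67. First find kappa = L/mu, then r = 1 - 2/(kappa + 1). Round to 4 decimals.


Step 1: Compute the condition number.
kappa = L/mu = 184/67 = 2.7463
Step 2: Compute the convergence rate.
r = 1 - 2/(kappa + 1) = 1 - 2*mu/(L + mu) = (L - mu)/(L + mu) = 117/251 = 0.4661


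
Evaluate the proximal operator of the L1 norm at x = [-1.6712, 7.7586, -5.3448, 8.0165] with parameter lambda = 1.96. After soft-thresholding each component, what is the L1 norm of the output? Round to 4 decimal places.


Soft-thresholding with lambda = 1.96:
prox(-1.6712) = sign(-1.6712)*max(|-1.6712| - 1.96, 0) = 0.0
prox(7.7586) = sign(7.7586)*max(|7.7586| - 1.96, 0) = 5.7986
prox(-5.3448) = sign(-5.3448)*max(|-5.3448| - 1.96, 0) = -3.3848
prox(8.0165) = sign(8.0165)*max(|8.0165| - 1.96, 0) = 6.0565
prox(x) = [0.0, 5.7986, -3.3848, 6.0565]
||prox(x)||_1 = 0.0 + 5.7986 + 3.3848 + 6.0565 = 15.2399


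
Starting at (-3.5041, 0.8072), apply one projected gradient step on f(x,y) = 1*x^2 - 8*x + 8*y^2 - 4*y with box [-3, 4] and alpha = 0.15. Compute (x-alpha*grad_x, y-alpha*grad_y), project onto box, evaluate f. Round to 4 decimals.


Step 1: Compute gradient at (-3.5041, 0.8072).
grad_x = 2*1*-3.5041 - 8 = -15.0082
grad_y = 2*8*0.8072 - 4 = 8.9152
Step 2: Gradient step.
x_raw = -3.5041 - 0.15*-15.0082 = -1.2529
y_raw = 0.8072 - 0.15*8.9152 = -0.5301
Step 3: Project onto [-3, 4].
x_proj = clip(-1.2529) = -1.2529
y_proj = clip(-0.5301) = -0.5301
Step 4: Evaluate f.
f(-1.2529, -0.5301) = 15.9608


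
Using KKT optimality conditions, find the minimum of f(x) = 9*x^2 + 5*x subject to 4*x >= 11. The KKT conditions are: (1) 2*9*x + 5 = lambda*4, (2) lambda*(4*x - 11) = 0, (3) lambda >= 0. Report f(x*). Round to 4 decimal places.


Step 1: Try lambda = 0 (constraint inactive).
x_unc = -5/(2*9) = -0.2778
Check: 4*-0.2778 = -1.1112 < 11 -- violated!
Step 2: Constraint must be active: 4*x = 11
x* = 11/4 = 2.75
lambda = (2*9*2.75 + 5)/4 = 13.625
Step 3: Compute optimal value.
f(x*) = 9*2.75^2 + 5*2.75 = 81.8125


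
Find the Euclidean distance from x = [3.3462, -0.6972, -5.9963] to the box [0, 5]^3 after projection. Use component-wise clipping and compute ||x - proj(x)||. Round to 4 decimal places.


Project each component onto [0, 5].
clip(3.3462) = 3.3462, clip(-0.6972) = 0.0, clip(-5.9963) = 0.0
Projection = [3.3462, 0.0, 0.0]
Squared diffs: [0.0, 0.4861, 35.9556]
Distance = sqrt(36.4417) = 6.0367


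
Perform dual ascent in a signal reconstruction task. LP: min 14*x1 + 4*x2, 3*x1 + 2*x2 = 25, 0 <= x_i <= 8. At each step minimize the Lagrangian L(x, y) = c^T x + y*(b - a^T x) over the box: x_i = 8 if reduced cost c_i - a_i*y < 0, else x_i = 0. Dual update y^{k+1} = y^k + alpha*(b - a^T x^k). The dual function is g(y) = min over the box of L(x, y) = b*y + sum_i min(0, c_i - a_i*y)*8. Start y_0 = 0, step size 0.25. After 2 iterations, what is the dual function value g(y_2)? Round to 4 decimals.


Dual ascent for LP: min 14*x1 + 4*x2, 3*x1 + 2*x2 = 25, 0 <= x_i <= 8
Step 1: y^k = 0.0, reduced costs: (14.0, 4.0)
  x^k = (0.0, 0.0), subgradient = b - a^T x = 25.0
  y^{k+1} = 0.0 + 0.25*25.0 = 6.25
Step 2: y^k = 6.25, reduced costs: (-4.75, -8.5)
  x^k = (8.0, 8.0), subgradient = b - a^T x = -15.0
  y^{k+1} = 6.25 + 0.25*-15.0 = 2.5
Dual objective at y_2 = 2.5: reduced costs (6.5, -1.0), box minimizer x = (0.0, 8.0)
g(y_2) = b*y + (c1 - a1*y)*x1 + (c2 - a2*y)*x2 = 25*2.5 + 6.5*0.0 + (-1.0)*8.0 = 62.5 + 0.0 - 8.0 = 54.5


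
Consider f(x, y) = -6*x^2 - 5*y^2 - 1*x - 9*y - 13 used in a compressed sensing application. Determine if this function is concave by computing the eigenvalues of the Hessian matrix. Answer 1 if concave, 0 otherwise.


The Hessian of f(x,y) = -6*x^2 - 5*y^2 - 1*x - 9*y - 13 is:
H = [[-12, 0], [0, -10]]
Trace = -12 - 10 = -22
Determinant = -12*-10 - (0)^2 = 120
Discriminant = (-22)^2 - 4*120 = 4.0
Eigenvalues: lambda_1 = -12.0, lambda_2 = -10.0
The function is concave.

1


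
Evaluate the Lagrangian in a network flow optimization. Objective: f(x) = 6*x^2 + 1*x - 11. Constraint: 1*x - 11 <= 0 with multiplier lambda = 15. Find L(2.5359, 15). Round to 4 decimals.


Step 1: Evaluate f(x).
f(2.5359) = 6*2.5359^2 + 1*2.5359 - 11 = 30.1206
Step 2: Evaluate g(x).
g(2.5359) = 1*2.5359 - 11 = -8.4641
Step 3: Compute Lagrangian.
L = 30.1206 + 15*-8.4641 = -96.8409


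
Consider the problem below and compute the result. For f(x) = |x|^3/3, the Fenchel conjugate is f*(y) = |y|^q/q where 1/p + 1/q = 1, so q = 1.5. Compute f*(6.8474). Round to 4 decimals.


The conjugate exponent q satisfies 1/p + 1/q = 1.
p = 3, so q = 3/(3 - 1) = 1.5
|y|^q = 6.8474^1.5 = 17.918
f*(6.8474) = 17.918 / 1.5 = 11.9453


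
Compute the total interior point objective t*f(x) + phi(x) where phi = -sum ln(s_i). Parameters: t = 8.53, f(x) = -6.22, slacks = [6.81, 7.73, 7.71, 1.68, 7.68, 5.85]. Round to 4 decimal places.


Step 1: Compute log-barrier.
ln values: [1.9184, 2.0451, 2.0425, 0.5188, 2.0386, 1.7664]
phi = -(1.9184 + 2.0451 + 2.0425 + 0.5188 + 2.0386 + 1.7664) = -10.3299
Step 2: Compute augmented objective.
t*f(x) = 8.53*-6.22 = -53.0566
Total = -53.0566 - 10.3299 = -63.3865


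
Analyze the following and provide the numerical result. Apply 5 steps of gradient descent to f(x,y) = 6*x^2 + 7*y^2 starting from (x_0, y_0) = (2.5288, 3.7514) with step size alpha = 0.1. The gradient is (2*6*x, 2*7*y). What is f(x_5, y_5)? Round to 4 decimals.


Gradient descent on f(x,y) = 6*x^2 + 7*y^2.
Starting point: (2.5288, 3.7514), alpha = 0.1
Step 1: grad_x = 2*6*2.5288 = 30.3456, grad_y = 2*7*3.7514 = 52.5196
  x_1 = 2.5288 - 0.1*30.3456 = -0.5058
  y_1 = 3.7514 - 0.1*52.5196 = -1.5006
Step 2: grad_x = 2*6*-0.5058 = -6.0691, grad_y = 2*7*-1.5006 = -21.0078
  x_2 = -0.5058 - 0.1*-6.0691 = 0.1012
  y_2 = -1.5006 - 0.1*-21.0078 = 0.6002
Step 3: grad_x = 2*6*0.1012 = 1.2138, grad_y = 2*7*0.6002 = 8.4031
  x_3 = 0.1012 - 0.1*1.2138 = -0.0202
  y_3 = 0.6002 - 0.1*8.4031 = -0.2401
Step 4: grad_x = 2*6*-0.0202 = -0.2428, grad_y = 2*7*-0.2401 = -3.3613
  x_4 = -0.0202 - 0.1*-0.2428 = 0.004
  y_4 = -0.2401 - 0.1*-3.3613 = 0.096
Step 5: grad_x = 2*6*0.004 = 0.0486, grad_y = 2*7*0.096 = 1.3445
  x_5 = 0.004 - 0.1*0.0486 = -0.0008
  y_5 = 0.096 - 0.1*1.3445 = -0.0384
f(-0.0008, -0.0384) = 6*(-0.0008)^2 + 7*(-0.0384)^2 = 0.0103


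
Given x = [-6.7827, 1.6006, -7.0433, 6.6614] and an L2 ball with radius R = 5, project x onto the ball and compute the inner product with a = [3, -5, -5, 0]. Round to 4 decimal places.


Step 1: Compute ||x|| (intermediates to 6 decimals).
||x|| = sqrt((-6.7827)^2 + 1.6006^2 + (-7.0433)^2 + 6.6614^2) = 11.9394
Step 2: Project.
Since ||x|| > R, scale = R/||x|| = 5/11.9394 = 0.418782, proj(x) = scale * x
proj(x) = [-2.840473, 0.670302, -2.949607, 2.789674]
Step 3: Dot product.
a^T * proj(x) = 3*(-2.840473) - 5*0.670302 - 5*(-2.949607) + 0*2.789674 = 2.8751


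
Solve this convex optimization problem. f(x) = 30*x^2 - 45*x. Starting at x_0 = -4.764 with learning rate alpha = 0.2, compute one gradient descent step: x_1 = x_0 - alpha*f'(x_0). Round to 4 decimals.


We compute the gradient at x_0 and apply the update.
f'(x) = 60*x - 45
f'(-4.764) = 60*-4.764 - 45 = -330.84
x_1 = -4.764 - 0.2*-330.84 = 61.404


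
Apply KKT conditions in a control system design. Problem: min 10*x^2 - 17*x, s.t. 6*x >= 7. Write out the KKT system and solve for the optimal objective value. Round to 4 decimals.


Step 1: Try lambda = 0 (constraint inactive).
x_unc = 17/(2*10) = 0.85
Check: 6*0.85 = 5.1 < 7 -- violated!
Step 2: Constraint must be active: 6*x = 7
x* = 7/6 = 1.1667 (rounded; the exact value 7/6 is used below)
lambda = (2*10*(7/6) - 17)/6 = 1.0556
Step 3: Compute optimal value.
f(x*) = 10*(7/6)^2 - 17*(7/6) = -6.2222


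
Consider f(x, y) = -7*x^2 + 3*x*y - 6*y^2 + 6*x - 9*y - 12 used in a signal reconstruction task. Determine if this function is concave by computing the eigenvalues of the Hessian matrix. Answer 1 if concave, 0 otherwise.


The Hessian of f(x,y) = -7*x^2 + 3*x*y - 6*y^2 + 6*x - 9*y - 12 is:
H = [[-14, 3], [3, -12]]
Trace = -14 - 12 = -26
Determinant = -14*-12 - (3)^2 = 159
Discriminant = (-26)^2 - 4*159 = 40.0
Eigenvalues: lambda_1 = -16.1623, lambda_2 = -9.8377
The function is concave.

1


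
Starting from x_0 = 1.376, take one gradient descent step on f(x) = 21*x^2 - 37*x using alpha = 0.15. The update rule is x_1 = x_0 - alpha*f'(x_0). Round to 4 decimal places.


We compute the gradient at x_0 and apply the update.
f'(x) = 42*x - 37
f'(1.376) = 42*1.376 - 37 = 20.792
x_1 = 1.376 - 0.15*20.792 = -1.7428


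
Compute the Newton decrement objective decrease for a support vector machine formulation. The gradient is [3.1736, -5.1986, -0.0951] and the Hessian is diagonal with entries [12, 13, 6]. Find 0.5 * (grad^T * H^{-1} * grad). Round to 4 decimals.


Step 1: H is diagonal, so H^(-1) * g = [0.2645, -0.3999, -0.0159].
Step 2: g^T H^(-1) g = sum_i g_i^2 / H_ii
  = (3.1736)^2/12 + (-5.1986)^2/13 + (-0.0951)^2/6
  = 0.8393 + 2.0789 + 0.0015 = 2.9197
Step 3: Objective decrease = 0.5 * g^T H^(-1) g = 1.4598


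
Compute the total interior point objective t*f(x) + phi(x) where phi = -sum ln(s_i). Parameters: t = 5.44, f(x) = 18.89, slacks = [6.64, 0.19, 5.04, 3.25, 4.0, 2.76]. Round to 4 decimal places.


Step 1: Compute log-barrier.
ln values: [1.8931, -1.6607, 1.6174, 1.1787, 1.3863, 1.0152]
phi = -(1.8931 - 1.6607 + 1.6174 + 1.1787 + 1.3863 + 1.0152) = -5.43
Step 2: Compute augmented objective.
t*f(x) = 5.44*18.89 = 102.7616
Total = 102.7616 - 5.43 = 97.3316


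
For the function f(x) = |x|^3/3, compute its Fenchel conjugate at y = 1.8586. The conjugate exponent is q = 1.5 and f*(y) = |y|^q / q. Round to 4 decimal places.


The conjugate exponent q satisfies 1/p + 1/q = 1.
p = 3, so q = 3/(3 - 1) = 1.5
|y|^q = 1.8586^1.5 = 2.5338
f*(1.8586) = 2.5338 / 1.5 = 1.6892


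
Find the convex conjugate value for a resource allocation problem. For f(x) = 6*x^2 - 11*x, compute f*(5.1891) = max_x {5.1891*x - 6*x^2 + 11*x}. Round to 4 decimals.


f*(y) = sup_x {y*x - a*x^2 - b*x} = sup_x {(y-b)*x - a*x^2}
FOC: (y - b) - 2a*x = 0 => x* = (y - b)/(2a)
x* = (5.1891 + 11)/(2*6) = 1.3491
f*(5.1891) = (y-b)^2/(4a) = (5.1891 + 11)^2/(4*6)
= 262.087/24 = 10.9203


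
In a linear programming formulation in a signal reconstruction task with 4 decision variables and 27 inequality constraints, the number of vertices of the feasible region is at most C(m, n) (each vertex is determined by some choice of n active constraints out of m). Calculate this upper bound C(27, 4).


Each vertex corresponds to some choice of n active constraints out of m, so the number of vertices is at most C(m, n) = m! / (n!(m-n)!).
m = 27, n = 4
Numerator: 27 * 26 * 25 * 24
Denominator: 4! = 24
C(27, 4) = 17550


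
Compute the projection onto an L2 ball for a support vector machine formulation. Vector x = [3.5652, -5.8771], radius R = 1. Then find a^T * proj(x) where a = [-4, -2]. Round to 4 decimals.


Step 1: Compute ||x|| (intermediates to 6 decimals).
||x|| = sqrt(3.5652^2 + (-5.8771)^2) = 6.873933
Step 2: Project.
Since ||x|| > R, scale = R/||x|| = 1/6.873933 = 0.145477, proj(x) = scale * x
proj(x) = [0.518655, -0.854983]
Step 3: Dot product.
a^T * proj(x) = -4*0.518655 - 2*(-0.854983) = -0.3647


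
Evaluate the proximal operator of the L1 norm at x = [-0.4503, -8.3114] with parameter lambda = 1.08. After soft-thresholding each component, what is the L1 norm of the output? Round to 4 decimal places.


Soft-thresholding with lambda = 1.08:
prox(-0.4503) = sign(-0.4503)*max(|-0.4503| - 1.08, 0) = 0.0
prox(-8.3114) = sign(-8.3114)*max(|-8.3114| - 1.08, 0) = -7.2314
prox(x) = [0.0, -7.2314]
||prox(x)||_1 = 0.0 + 7.2314 = 7.2314


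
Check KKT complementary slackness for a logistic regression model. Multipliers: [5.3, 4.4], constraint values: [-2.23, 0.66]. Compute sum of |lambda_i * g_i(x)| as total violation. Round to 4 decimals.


KKT complementary slackness check:
lambda_1 * g_1 = 5.3 * -2.23 = -11.819
lambda_2 * g_2 = 4.4 * 0.66 = 2.904
Total violation = 11.819 + 2.904 = 14.723


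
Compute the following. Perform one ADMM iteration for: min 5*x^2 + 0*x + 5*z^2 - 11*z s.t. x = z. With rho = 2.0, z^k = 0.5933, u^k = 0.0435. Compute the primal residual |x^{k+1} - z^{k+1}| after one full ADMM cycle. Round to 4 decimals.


ADMM iteration with rho = 2.0, z^k = 0.5933, u^k = 0.0435
Step 1: x-update.
Minimize 5*x^2 + 0*x + (2.0/2)*(x - 0.5933 + 0.0435)^2
FOC: (2*5 + 2.0)*x = 0 + 2.0*(0.5933 - 0.0435)
x^{k+1} = 0.0916
Step 2: z-update.
Minimize 5*z^2 - 11*z + (2.0/2)*(0.0916 - z + 0.0435)^2
FOC: (2*5 + 2.0)*z = 11 + 2.0*(0.0916 + 0.0435)
z^{k+1} = 0.9392
Step 3: u-update.
u^{k+1} = 0.0435 + 0.0916 - 0.9392 = -0.8041
Step 4: Primal residual = |0.0916 - 0.9392| = 0.8476


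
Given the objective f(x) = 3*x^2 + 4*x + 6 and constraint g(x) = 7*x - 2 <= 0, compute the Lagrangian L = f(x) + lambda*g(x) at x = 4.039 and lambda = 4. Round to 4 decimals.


Step 1: Evaluate f(x).
f(4.039) = 3*4.039^2 + 4*4.039 + 6 = 71.0966
Step 2: Evaluate g(x).
g(4.039) = 7*4.039 - 2 = 26.273
Step 3: Compute Lagrangian.
L = 71.0966 + 4*26.273 = 176.1886


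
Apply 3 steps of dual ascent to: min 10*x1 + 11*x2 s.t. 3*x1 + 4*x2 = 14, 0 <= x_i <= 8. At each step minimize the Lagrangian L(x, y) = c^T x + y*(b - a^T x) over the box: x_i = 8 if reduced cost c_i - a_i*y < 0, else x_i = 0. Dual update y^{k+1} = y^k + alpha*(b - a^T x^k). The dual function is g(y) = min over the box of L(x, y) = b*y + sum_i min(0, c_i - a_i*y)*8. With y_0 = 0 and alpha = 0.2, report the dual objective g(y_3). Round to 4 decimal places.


Dual ascent for LP: min 10*x1 + 11*x2, 3*x1 + 4*x2 = 14, 0 <= x_i <= 8
Step 1: y^k = 0.0, reduced costs: (10.0, 11.0)
  x^k = (0.0, 0.0), subgradient = b - a^T x = 14.0
  y^{k+1} = 0.0 + 0.2*14.0 = 2.8
Step 2: y^k = 2.8, reduced costs: (1.6, -0.2)
  x^k = (0.0, 8.0), subgradient = b - a^T x = -18.0
  y^{k+1} = 2.8 + 0.2*-18.0 = -0.8
Step 3: y^k = -0.8, reduced costs: (12.4, 14.2)
  x^k = (0.0, 0.0), subgradient = b - a^T x = 14.0
  y^{k+1} = -0.8 + 0.2*14.0 = 2.0
Dual objective at y_3 = 2.0: reduced costs (4.0, 3.0), box minimizer x = (0.0, 0.0)
g(y_3) = b*y + (c1 - a1*y)*x1 + (c2 - a2*y)*x2 = 14*2.0 + 4.0*0.0 + 3.0*0.0 = 28.0 + 0.0 + 0.0 = 28.0


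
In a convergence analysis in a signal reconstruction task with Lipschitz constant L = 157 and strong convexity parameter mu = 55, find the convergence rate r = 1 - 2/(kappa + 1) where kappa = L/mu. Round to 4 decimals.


Step 1: Compute the condition number.
kappa = L/mu = 157/55 = 2.8545
Step 2: Compute the convergence rate.
r = 1 - 2/(kappa + 1) = 1 - 2*mu/(L + mu) = (L - mu)/(L + mu) = 102/212 = 0.4811


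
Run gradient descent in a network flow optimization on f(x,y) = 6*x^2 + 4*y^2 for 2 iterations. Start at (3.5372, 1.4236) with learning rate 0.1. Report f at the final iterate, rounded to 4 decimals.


Gradient descent on f(x,y) = 6*x^2 + 4*y^2.
Starting point: (3.5372, 1.4236), alpha = 0.1
Step 1: grad_x = 2*6*3.5372 = 42.4464, grad_y = 2*4*1.4236 = 11.3888
  x_1 = 3.5372 - 0.1*42.4464 = -0.7074
  y_1 = 1.4236 - 0.1*11.3888 = 0.2847
Step 2: grad_x = 2*6*-0.7074 = -8.4893, grad_y = 2*4*0.2847 = 2.2778
  x_2 = -0.7074 - 0.1*-8.4893 = 0.1415
  y_2 = 0.2847 - 0.1*2.2778 = 0.0569
f(0.1415, 0.0569) = 6*0.1415^2 + 4*0.0569^2 = 0.1331


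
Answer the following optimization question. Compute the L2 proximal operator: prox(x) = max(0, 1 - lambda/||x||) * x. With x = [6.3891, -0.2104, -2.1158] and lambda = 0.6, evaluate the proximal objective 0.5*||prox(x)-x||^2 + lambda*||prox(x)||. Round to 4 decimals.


Step 1: Compute ||x||.
||x|| = 6.7336
Step 2: Compute scaling factor.
scale = max(0, 1 - 0.6/6.7336) = 0.9109
Step 3: prox(x) = [5.8198, -0.1917, -1.9273]
||prox(x)|| = 6.1336
Step 4: Proximal objective.
0.5*||prox-x||^2 = 0.18
lambda*||prox|| = 3.6802
Total = 3.8602
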